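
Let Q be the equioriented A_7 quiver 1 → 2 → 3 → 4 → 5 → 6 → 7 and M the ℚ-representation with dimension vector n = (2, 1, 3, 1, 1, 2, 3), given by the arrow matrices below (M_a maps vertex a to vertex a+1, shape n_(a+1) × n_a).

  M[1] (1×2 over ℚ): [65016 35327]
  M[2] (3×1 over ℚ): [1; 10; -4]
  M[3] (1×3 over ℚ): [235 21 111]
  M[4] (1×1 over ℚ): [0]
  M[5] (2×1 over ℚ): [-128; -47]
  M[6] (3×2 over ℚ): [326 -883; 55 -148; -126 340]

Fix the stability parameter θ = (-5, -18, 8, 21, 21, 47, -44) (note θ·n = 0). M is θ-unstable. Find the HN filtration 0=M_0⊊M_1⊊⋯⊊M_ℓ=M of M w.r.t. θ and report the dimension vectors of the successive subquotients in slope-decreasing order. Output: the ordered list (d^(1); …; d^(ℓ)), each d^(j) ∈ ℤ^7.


Barcode: M ≅ I[1,1], I[1,4], I[3,3]^2, I[5,7], I[6,7], I[7,7]. HN layers by μ_θ (6 steps, strictly decreasing):
  μ^(1)=21; μ^(2)=8; μ^(3)=3/2; μ^(4)=-5; μ^(5)=-23/2; μ^(6)=-44

((0, 0, 0, 1, 0, 0, 0); (0, 0, 3, 0, 1, 1, 1); (0, 0, 0, 0, 0, 1, 1); (1, 0, 0, 0, 0, 0, 0); (1, 1, 0, 0, 0, 0, 0); (0, 0, 0, 0, 0, 0, 1))


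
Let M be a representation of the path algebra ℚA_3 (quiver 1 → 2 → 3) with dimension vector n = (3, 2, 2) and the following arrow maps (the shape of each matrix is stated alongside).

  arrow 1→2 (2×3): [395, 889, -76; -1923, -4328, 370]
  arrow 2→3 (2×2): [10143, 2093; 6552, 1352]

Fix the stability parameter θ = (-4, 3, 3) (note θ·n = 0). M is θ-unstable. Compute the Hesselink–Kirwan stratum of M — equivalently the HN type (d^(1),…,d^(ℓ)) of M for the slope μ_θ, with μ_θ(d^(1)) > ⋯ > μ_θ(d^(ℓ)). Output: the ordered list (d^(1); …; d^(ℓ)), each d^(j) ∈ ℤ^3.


Barcode: M ≅ I[1,1], I[1,2], I[1,3], I[3,3]. HN layers by μ_θ (2 steps, strictly decreasing):
  μ^(1)=3; μ^(2)=-4

((0, 2, 2); (3, 0, 0))


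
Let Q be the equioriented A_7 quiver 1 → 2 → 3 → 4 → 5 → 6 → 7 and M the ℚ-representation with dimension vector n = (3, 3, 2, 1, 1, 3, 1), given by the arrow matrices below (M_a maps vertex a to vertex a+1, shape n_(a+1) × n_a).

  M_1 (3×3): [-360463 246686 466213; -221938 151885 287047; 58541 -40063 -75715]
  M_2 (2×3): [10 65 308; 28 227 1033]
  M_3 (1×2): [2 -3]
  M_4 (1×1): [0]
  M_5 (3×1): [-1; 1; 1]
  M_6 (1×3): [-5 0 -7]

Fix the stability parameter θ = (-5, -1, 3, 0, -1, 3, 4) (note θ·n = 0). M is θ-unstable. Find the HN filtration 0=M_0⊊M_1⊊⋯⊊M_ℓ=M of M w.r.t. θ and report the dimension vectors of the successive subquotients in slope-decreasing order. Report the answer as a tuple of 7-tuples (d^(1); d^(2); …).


Barcode: M ≅ I[1,2], I[1,3], I[1,4], I[5,7], I[6,6]^2. HN layers by μ_θ (5 steps, strictly decreasing):
  μ^(1)=4; μ^(2)=3; μ^(3)=3/2; μ^(4)=-1; μ^(5)=-5

((0, 0, 0, 0, 0, 0, 1); (0, 0, 1, 0, 0, 3, 0); (0, 0, 1, 1, 0, 0, 0); (0, 3, 0, 0, 1, 0, 0); (3, 0, 0, 0, 0, 0, 0))


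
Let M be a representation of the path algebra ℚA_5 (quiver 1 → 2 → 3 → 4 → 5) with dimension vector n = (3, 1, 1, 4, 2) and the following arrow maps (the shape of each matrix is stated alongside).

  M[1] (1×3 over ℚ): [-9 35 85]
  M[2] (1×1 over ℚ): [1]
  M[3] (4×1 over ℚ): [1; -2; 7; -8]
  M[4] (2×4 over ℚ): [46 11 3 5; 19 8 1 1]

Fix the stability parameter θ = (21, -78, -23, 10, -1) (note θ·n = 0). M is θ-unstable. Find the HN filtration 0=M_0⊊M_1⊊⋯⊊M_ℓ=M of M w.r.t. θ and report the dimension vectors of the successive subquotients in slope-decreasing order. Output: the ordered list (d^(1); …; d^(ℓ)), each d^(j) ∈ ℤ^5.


Barcode: M ≅ I[1,1]^2, I[1,5], I[4,4]^2, I[4,5]. HN layers by μ_θ (5 steps, strictly decreasing):
  μ^(1)=21; μ^(2)=10; μ^(3)=9/2; μ^(4)=-23; μ^(5)=-57/2

((2, 0, 0, 0, 0); (0, 0, 0, 2, 0); (0, 0, 0, 2, 2); (0, 0, 1, 0, 0); (1, 1, 0, 0, 0))


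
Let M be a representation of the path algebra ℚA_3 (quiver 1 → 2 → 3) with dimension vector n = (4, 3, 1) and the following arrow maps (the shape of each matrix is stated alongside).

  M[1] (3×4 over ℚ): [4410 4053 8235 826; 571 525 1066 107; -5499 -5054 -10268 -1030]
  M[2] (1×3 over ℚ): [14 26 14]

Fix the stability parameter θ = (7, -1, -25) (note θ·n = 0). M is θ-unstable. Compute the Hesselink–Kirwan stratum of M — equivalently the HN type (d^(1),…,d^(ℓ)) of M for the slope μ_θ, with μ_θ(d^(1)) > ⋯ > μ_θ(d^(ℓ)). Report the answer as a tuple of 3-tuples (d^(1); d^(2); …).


Interval decomposition of M: I[1,1], I[1,2]^2, I[1,3].
HN type (ℓ=3): μ^(1)=7; μ^(2)=3; μ^(3)=-19/3

((1, 0, 0); (2, 2, 0); (1, 1, 1))


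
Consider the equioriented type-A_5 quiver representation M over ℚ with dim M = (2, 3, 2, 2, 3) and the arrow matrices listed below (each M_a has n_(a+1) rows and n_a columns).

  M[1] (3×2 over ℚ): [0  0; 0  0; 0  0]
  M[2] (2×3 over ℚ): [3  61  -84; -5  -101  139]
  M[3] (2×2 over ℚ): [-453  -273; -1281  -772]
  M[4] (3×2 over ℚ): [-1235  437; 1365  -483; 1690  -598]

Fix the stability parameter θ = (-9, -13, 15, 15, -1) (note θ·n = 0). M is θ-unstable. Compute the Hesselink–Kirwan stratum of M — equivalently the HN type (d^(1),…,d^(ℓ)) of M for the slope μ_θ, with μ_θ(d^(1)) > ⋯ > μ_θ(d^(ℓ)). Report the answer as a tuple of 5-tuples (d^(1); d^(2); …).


Barcode: M ≅ I[1,1]^2, I[2,2], I[2,4], I[2,5], I[5,5]^2. HN layers by μ_θ (5 steps, strictly decreasing):
  μ^(1)=15; μ^(2)=29/3; μ^(3)=-1; μ^(4)=-9; μ^(5)=-13

((0, 0, 1, 1, 0); (0, 0, 1, 1, 1); (0, 0, 0, 0, 2); (2, 0, 0, 0, 0); (0, 3, 0, 0, 0))


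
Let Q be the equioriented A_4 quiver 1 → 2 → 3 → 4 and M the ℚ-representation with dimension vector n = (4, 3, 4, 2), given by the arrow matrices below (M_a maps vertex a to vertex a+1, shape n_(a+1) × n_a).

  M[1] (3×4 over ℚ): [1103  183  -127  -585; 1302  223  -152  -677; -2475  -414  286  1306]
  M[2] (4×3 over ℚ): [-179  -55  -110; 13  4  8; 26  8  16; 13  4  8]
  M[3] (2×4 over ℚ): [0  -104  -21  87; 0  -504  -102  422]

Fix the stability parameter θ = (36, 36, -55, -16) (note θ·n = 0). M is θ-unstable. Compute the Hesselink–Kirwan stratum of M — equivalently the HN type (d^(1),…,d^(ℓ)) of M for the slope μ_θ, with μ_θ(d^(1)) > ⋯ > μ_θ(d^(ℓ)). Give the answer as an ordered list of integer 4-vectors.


Interval decomposition of M: I[1,1], I[1,2], I[1,3], I[1,4], I[3,3], I[3,4].
HN type (ℓ=5): μ^(1)=36; μ^(2)=17/3; μ^(3)=1/4; μ^(4)=-16; μ^(5)=-55

((2, 1, 0, 0); (1, 1, 1, 0); (1, 1, 1, 1); (0, 0, 0, 1); (0, 0, 2, 0))


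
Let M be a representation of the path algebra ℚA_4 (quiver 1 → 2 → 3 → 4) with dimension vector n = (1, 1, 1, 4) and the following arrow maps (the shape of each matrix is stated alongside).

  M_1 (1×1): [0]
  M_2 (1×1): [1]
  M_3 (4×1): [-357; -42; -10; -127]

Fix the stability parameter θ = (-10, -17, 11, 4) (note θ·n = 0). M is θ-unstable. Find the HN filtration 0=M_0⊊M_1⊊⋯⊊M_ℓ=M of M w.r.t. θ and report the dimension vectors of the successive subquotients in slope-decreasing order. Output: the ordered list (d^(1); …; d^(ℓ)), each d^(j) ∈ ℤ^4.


Via rank(M_{q-1}∘⋯∘M_p): M ≅ I[1,1], I[2,4], I[4,4]^3.
μ_θ-semistable layers: μ^(1)=15/2; μ^(2)=4; μ^(3)=-10; μ^(4)=-17

((0, 0, 1, 1); (0, 0, 0, 3); (1, 0, 0, 0); (0, 1, 0, 0))


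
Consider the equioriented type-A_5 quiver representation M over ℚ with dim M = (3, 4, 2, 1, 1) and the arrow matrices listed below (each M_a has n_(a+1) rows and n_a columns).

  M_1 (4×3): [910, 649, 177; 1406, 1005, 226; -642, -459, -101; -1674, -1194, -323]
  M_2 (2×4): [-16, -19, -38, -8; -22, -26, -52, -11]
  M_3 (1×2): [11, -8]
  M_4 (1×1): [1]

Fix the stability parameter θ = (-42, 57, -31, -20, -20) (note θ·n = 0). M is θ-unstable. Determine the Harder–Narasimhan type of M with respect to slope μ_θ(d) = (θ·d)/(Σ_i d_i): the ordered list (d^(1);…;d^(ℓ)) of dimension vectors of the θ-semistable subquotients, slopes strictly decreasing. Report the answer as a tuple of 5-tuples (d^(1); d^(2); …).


Barcode: M ≅ I[1,2], I[1,3], I[1,5], I[2,2]. HN layers by μ_θ (4 steps, strictly decreasing):
  μ^(1)=57; μ^(2)=13; μ^(3)=-7/2; μ^(4)=-42

((0, 2, 0, 0, 0); (0, 1, 1, 0, 0); (0, 1, 1, 1, 1); (3, 0, 0, 0, 0))


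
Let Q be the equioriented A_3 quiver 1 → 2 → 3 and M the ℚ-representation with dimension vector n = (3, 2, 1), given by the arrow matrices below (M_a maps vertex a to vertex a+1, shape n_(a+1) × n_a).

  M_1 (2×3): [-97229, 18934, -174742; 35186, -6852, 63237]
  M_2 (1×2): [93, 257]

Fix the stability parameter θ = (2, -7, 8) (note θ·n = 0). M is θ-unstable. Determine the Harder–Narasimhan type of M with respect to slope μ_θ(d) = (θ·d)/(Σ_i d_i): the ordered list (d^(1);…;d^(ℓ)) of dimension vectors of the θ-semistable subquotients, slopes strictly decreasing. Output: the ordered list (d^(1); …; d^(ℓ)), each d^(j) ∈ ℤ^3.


Barcode: M ≅ I[1,1], I[1,2], I[1,3]. HN layers by μ_θ (3 steps, strictly decreasing):
  μ^(1)=8; μ^(2)=2; μ^(3)=-5/2

((0, 0, 1); (1, 0, 0); (2, 2, 0))


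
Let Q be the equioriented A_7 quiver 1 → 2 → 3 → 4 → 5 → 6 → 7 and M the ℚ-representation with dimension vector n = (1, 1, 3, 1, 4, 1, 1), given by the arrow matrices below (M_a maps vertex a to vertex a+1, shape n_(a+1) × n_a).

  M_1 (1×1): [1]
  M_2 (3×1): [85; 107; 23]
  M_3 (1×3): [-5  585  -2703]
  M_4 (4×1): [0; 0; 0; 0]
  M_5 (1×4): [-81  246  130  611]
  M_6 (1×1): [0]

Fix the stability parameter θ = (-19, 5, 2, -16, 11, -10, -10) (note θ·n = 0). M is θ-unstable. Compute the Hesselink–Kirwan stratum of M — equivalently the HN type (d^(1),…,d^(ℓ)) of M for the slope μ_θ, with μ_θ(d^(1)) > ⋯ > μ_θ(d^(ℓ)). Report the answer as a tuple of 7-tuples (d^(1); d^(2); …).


Barcode: M ≅ I[1,4], I[3,3]^2, I[5,5]^3, I[5,6], I[7,7]. HN layers by μ_θ (6 steps, strictly decreasing):
  μ^(1)=11; μ^(2)=2; μ^(3)=1/2; μ^(4)=-3; μ^(5)=-10; μ^(6)=-19

((0, 0, 0, 0, 3, 0, 0); (0, 0, 2, 0, 0, 0, 0); (0, 0, 0, 0, 1, 1, 0); (0, 1, 1, 1, 0, 0, 0); (0, 0, 0, 0, 0, 0, 1); (1, 0, 0, 0, 0, 0, 0))


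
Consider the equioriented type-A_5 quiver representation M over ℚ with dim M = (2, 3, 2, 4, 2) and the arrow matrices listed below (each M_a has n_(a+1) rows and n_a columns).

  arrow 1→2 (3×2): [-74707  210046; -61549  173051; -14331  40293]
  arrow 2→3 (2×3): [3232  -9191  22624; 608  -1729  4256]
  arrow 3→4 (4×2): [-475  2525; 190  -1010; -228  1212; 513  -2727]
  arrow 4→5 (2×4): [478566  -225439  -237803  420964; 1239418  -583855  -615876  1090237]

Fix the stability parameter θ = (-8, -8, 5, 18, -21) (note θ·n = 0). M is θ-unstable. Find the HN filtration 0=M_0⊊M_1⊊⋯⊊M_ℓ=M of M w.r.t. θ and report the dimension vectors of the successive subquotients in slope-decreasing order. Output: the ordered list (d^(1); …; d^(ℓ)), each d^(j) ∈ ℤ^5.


Via rank(M_{q-1}∘⋯∘M_p): M ≅ I[1,2], I[1,3], I[2,2], I[3,5], I[4,4]^2, I[4,5].
μ_θ-semistable layers: μ^(1)=18; μ^(2)=5; μ^(3)=2/3; μ^(4)=-3/2; μ^(5)=-8

((0, 0, 0, 2, 0); (0, 0, 1, 0, 0); (0, 0, 1, 1, 1); (0, 0, 0, 1, 1); (2, 3, 0, 0, 0))


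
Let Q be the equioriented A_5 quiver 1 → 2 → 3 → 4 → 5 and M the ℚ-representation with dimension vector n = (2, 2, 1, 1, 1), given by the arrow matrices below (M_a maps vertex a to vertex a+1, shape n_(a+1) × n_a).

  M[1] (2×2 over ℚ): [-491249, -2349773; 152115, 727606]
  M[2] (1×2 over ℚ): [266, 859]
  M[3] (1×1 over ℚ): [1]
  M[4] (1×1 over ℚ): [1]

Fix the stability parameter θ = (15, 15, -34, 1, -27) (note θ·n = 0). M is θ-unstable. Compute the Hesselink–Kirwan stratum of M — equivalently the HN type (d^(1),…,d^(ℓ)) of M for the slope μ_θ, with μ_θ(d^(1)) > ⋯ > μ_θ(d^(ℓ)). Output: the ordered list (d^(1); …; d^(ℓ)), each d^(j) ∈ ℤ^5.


Interval decomposition of M: I[1,2], I[1,5].
HN type (ℓ=2): μ^(1)=15; μ^(2)=-6

((1, 1, 0, 0, 0); (1, 1, 1, 1, 1))


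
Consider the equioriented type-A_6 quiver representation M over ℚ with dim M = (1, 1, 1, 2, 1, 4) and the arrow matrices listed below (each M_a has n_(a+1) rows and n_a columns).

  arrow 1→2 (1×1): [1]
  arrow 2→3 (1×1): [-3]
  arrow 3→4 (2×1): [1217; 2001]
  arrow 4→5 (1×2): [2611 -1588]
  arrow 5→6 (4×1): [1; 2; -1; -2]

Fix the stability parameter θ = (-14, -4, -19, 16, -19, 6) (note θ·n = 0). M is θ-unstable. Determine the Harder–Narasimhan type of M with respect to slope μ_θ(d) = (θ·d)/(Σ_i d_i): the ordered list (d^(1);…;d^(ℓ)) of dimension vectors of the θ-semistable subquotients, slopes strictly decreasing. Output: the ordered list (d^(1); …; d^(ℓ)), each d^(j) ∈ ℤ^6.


Barcode: M ≅ I[1,6], I[4,4], I[6,6]^3. HN layers by μ_θ (5 steps, strictly decreasing):
  μ^(1)=16; μ^(2)=6; μ^(3)=-3/2; μ^(4)=-23/2; μ^(5)=-14

((0, 0, 0, 1, 0, 0); (0, 0, 0, 0, 0, 4); (0, 0, 0, 1, 1, 0); (0, 1, 1, 0, 0, 0); (1, 0, 0, 0, 0, 0))


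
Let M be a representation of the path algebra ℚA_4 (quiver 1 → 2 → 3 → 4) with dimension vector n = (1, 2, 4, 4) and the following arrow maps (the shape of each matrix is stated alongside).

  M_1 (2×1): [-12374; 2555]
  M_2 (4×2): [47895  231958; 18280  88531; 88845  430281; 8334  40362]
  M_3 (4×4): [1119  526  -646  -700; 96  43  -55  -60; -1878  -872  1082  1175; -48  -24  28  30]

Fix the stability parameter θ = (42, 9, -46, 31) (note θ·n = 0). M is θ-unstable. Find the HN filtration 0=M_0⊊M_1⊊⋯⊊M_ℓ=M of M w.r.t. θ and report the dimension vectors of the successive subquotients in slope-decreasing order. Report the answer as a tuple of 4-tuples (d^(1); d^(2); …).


Interval decomposition of M: I[1,3], I[2,4], I[3,4]^2, I[4,4].
HN type (ℓ=4): μ^(1)=31; μ^(2)=5/3; μ^(3)=-37/2; μ^(4)=-46

((0, 0, 0, 4); (1, 1, 1, 0); (0, 1, 1, 0); (0, 0, 2, 0))


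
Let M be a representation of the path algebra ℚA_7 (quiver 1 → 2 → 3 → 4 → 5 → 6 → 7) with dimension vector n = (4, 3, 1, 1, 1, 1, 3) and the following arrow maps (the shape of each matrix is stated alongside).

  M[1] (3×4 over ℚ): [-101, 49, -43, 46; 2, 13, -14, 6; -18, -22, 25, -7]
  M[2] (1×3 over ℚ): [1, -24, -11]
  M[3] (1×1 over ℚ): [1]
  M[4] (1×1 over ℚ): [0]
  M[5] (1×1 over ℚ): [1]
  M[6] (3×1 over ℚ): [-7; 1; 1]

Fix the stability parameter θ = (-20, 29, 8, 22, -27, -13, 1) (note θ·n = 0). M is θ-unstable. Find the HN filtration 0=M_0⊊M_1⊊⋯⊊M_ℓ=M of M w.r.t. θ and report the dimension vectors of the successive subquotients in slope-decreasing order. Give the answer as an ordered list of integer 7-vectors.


Interval decomposition of M: I[1,1], I[1,2]^2, I[1,4], I[5,7], I[7,7]^2.
HN type (ℓ=7): μ^(1)=29; μ^(2)=22; μ^(3)=37/2; μ^(4)=1; μ^(5)=-13; μ^(6)=-20; μ^(7)=-27

((0, 2, 0, 0, 0, 0, 0); (0, 0, 0, 1, 0, 0, 0); (0, 1, 1, 0, 0, 0, 0); (0, 0, 0, 0, 0, 0, 3); (0, 0, 0, 0, 0, 1, 0); (4, 0, 0, 0, 0, 0, 0); (0, 0, 0, 0, 1, 0, 0))


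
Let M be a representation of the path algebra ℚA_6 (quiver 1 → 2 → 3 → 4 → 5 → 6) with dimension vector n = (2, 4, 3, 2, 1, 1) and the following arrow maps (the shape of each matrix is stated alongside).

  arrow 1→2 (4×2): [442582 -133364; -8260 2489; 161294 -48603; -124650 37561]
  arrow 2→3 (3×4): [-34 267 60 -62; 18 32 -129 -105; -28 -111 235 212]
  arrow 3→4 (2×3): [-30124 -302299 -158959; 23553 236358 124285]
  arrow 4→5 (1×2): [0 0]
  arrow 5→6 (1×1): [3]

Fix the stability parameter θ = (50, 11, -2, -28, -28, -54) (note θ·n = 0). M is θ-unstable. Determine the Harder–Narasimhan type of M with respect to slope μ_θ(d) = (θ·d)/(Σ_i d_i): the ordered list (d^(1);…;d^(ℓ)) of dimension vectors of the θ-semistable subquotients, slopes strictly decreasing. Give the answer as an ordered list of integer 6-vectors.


Barcode: M ≅ I[1,4]^2, I[2,2], I[2,3], I[5,6]. HN layers by μ_θ (4 steps, strictly decreasing):
  μ^(1)=11; μ^(2)=31/4; μ^(3)=9/2; μ^(4)=-41

((0, 1, 0, 0, 0, 0); (2, 2, 2, 2, 0, 0); (0, 1, 1, 0, 0, 0); (0, 0, 0, 0, 1, 1))


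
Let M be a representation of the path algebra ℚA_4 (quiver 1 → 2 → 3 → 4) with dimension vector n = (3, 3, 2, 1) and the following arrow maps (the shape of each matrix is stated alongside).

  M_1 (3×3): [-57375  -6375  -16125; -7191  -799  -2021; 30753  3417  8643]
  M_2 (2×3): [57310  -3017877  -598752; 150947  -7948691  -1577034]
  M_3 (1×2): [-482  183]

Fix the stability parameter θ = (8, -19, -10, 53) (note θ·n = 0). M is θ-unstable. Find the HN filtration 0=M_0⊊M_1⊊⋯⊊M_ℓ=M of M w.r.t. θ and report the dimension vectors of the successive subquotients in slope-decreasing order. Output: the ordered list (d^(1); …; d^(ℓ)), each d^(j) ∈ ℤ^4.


Barcode: M ≅ I[1,1]^2, I[1,3], I[2,2], I[2,4]. HN layers by μ_θ (5 steps, strictly decreasing):
  μ^(1)=53; μ^(2)=8; μ^(3)=-7; μ^(4)=-10; μ^(5)=-19

((0, 0, 0, 1); (2, 0, 0, 0); (1, 1, 1, 0); (0, 0, 1, 0); (0, 2, 0, 0))


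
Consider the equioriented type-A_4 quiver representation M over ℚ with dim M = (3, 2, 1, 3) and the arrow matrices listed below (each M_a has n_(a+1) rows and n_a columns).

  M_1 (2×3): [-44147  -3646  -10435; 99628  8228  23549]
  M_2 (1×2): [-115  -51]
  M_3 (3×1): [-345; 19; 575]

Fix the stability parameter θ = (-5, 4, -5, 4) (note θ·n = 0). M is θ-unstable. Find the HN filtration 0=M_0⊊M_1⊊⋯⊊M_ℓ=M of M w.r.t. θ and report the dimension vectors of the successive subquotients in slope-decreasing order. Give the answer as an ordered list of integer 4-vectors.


Via rank(M_{q-1}∘⋯∘M_p): M ≅ I[1,1], I[1,2], I[1,4], I[4,4]^2.
μ_θ-semistable layers: μ^(1)=4; μ^(2)=-1/2; μ^(3)=-5

((0, 1, 0, 3); (0, 1, 1, 0); (3, 0, 0, 0))


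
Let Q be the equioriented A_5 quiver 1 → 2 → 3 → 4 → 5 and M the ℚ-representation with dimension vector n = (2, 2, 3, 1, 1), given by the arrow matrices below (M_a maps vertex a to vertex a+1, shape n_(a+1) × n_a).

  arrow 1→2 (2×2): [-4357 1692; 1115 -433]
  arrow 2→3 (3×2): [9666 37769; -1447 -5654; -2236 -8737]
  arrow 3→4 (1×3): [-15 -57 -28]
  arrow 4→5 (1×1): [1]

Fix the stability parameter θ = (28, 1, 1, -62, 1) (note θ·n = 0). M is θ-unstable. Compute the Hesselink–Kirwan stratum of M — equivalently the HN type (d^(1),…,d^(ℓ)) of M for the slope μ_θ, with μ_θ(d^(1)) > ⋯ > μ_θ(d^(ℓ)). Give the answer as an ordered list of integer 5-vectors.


Via rank(M_{q-1}∘⋯∘M_p): M ≅ I[1,3], I[1,5], I[3,3].
μ_θ-semistable layers: μ^(1)=10; μ^(2)=1; μ^(3)=-8

((1, 1, 1, 0, 0); (0, 0, 1, 0, 1); (1, 1, 1, 1, 0))


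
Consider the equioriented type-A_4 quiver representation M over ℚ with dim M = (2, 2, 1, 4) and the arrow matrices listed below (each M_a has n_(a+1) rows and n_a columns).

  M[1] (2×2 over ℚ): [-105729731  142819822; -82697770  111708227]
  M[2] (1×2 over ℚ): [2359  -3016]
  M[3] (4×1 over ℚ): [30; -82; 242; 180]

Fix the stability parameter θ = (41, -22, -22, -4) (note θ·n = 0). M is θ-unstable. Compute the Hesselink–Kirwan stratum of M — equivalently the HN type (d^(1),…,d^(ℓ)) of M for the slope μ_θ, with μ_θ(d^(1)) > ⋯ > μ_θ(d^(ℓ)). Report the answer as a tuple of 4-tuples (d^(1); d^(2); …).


Via rank(M_{q-1}∘⋯∘M_p): M ≅ I[1,2], I[1,4], I[4,4]^3.
μ_θ-semistable layers: μ^(1)=19/2; μ^(2)=-7/4; μ^(3)=-4

((1, 1, 0, 0); (1, 1, 1, 1); (0, 0, 0, 3))


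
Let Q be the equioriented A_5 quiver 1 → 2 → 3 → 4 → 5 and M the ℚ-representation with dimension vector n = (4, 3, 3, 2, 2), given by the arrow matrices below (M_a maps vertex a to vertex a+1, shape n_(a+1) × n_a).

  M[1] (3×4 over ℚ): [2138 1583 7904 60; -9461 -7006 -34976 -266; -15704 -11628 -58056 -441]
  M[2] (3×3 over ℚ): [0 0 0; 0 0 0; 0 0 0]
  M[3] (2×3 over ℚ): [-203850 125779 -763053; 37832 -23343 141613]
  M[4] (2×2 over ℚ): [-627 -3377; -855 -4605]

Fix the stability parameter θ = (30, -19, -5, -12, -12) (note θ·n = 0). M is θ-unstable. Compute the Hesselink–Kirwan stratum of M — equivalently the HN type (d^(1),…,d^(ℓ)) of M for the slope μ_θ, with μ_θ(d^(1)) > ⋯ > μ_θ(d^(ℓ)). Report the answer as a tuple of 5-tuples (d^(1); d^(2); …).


Interval decomposition of M: I[1,1], I[1,2]^3, I[3,3], I[3,4], I[3,5], I[5,5].
HN type (ℓ=6): μ^(1)=30; μ^(2)=11/2; μ^(3)=-5; μ^(4)=-17/2; μ^(5)=-29/3; μ^(6)=-12

((1, 0, 0, 0, 0); (3, 3, 0, 0, 0); (0, 0, 1, 0, 0); (0, 0, 1, 1, 0); (0, 0, 1, 1, 1); (0, 0, 0, 0, 1))


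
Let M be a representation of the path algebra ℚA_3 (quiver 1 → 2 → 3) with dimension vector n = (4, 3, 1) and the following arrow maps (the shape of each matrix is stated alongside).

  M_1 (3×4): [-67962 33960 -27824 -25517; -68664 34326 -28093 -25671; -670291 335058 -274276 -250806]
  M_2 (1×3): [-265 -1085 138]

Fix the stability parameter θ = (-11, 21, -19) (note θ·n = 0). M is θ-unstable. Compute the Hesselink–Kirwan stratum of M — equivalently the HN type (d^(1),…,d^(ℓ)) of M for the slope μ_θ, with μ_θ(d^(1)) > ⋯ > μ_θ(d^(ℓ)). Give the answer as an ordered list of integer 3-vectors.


Via rank(M_{q-1}∘⋯∘M_p): M ≅ I[1,1], I[1,2]^2, I[1,3].
μ_θ-semistable layers: μ^(1)=21; μ^(2)=1; μ^(3)=-11

((0, 2, 0); (0, 1, 1); (4, 0, 0))


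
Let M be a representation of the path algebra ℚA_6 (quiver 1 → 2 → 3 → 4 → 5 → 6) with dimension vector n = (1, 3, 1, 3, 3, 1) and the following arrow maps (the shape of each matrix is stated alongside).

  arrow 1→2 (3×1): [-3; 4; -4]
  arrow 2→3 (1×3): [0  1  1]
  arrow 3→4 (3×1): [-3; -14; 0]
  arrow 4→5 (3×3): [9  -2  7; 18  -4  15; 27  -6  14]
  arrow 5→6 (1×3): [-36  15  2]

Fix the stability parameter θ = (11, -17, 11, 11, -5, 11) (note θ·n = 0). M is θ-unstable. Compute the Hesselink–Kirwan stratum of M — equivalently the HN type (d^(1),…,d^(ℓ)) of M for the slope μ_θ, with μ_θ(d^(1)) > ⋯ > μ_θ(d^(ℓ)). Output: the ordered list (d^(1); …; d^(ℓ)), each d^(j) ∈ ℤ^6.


Interval decomposition of M: I[1,2], I[2,2], I[2,5], I[4,4], I[4,6], I[5,5].
HN type (ℓ=6): μ^(1)=11; μ^(2)=17/3; μ^(3)=3; μ^(4)=-3; μ^(5)=-5; μ^(6)=-17

((0, 0, 0, 1, 0, 1); (0, 0, 1, 1, 1, 0); (0, 0, 0, 1, 1, 0); (1, 1, 0, 0, 0, 0); (0, 0, 0, 0, 1, 0); (0, 2, 0, 0, 0, 0))


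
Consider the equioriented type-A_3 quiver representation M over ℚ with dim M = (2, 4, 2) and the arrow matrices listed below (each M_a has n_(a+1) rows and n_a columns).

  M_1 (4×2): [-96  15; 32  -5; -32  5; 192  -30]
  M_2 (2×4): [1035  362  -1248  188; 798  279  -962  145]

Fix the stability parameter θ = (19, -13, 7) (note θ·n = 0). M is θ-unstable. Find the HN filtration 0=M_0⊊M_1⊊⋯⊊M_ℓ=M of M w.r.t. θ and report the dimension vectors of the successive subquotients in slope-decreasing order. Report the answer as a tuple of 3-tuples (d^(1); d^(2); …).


Barcode: M ≅ I[1,1], I[1,3], I[2,2]^2, I[2,3]. HN layers by μ_θ (4 steps, strictly decreasing):
  μ^(1)=19; μ^(2)=7; μ^(3)=3; μ^(4)=-13

((1, 0, 0); (0, 0, 2); (1, 1, 0); (0, 3, 0))


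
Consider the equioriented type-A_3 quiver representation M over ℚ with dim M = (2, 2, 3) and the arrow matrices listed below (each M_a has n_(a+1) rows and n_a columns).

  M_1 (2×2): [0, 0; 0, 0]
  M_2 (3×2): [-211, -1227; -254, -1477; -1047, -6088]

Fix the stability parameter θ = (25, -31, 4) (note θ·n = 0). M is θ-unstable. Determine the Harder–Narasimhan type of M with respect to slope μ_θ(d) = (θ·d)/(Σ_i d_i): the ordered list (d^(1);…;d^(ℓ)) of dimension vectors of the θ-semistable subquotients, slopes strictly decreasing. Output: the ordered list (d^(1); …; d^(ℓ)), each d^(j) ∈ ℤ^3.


Via rank(M_{q-1}∘⋯∘M_p): M ≅ I[1,1]^2, I[2,3]^2, I[3,3].
μ_θ-semistable layers: μ^(1)=25; μ^(2)=4; μ^(3)=-31

((2, 0, 0); (0, 0, 3); (0, 2, 0))


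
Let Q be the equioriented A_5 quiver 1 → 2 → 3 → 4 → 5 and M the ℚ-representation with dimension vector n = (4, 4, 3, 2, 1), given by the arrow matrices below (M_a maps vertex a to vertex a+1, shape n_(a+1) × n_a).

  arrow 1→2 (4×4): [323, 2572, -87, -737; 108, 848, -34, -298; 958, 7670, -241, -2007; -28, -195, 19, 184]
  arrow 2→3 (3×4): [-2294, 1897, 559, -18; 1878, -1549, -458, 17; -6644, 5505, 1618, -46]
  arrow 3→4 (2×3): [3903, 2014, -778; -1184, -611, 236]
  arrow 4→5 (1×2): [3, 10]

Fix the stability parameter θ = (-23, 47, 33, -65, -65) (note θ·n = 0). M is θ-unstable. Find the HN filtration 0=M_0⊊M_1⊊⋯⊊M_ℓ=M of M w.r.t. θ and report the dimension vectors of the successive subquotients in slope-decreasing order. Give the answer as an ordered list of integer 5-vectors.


Via rank(M_{q-1}∘⋯∘M_p): M ≅ I[1,1], I[1,2], I[1,4], I[1,5], I[2,3].
μ_θ-semistable layers: μ^(1)=47; μ^(2)=40; μ^(3)=5; μ^(4)=-25/2; μ^(5)=-23

((0, 1, 0, 0, 0); (0, 1, 1, 0, 0); (0, 1, 1, 1, 0); (0, 1, 1, 1, 1); (4, 0, 0, 0, 0))


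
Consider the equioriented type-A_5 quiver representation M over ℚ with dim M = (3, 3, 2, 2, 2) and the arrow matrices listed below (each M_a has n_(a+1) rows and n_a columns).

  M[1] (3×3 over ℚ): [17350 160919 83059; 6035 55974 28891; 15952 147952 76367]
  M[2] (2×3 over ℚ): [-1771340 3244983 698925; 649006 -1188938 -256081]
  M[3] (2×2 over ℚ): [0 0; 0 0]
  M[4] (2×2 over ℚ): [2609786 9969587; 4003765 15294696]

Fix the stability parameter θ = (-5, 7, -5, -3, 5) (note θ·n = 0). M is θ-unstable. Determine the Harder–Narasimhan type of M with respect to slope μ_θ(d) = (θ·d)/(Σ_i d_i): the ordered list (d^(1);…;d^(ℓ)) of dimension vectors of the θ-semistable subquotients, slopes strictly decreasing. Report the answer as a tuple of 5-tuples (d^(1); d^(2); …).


Interval decomposition of M: I[1,2], I[1,3]^2, I[4,5]^2.
HN type (ℓ=5): μ^(1)=7; μ^(2)=5; μ^(3)=1; μ^(4)=-3; μ^(5)=-5

((0, 1, 0, 0, 0); (0, 0, 0, 0, 2); (0, 2, 2, 0, 0); (0, 0, 0, 2, 0); (3, 0, 0, 0, 0))


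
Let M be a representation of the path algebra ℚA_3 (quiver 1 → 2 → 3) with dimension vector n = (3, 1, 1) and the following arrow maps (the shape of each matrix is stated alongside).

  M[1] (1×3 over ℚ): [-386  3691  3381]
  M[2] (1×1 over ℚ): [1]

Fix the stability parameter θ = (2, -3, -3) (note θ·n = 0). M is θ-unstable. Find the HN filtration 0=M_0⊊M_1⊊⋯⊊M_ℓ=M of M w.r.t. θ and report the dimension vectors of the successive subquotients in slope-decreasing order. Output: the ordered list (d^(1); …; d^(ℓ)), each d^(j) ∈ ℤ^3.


Via rank(M_{q-1}∘⋯∘M_p): M ≅ I[1,1]^2, I[1,3].
μ_θ-semistable layers: μ^(1)=2; μ^(2)=-4/3

((2, 0, 0); (1, 1, 1))


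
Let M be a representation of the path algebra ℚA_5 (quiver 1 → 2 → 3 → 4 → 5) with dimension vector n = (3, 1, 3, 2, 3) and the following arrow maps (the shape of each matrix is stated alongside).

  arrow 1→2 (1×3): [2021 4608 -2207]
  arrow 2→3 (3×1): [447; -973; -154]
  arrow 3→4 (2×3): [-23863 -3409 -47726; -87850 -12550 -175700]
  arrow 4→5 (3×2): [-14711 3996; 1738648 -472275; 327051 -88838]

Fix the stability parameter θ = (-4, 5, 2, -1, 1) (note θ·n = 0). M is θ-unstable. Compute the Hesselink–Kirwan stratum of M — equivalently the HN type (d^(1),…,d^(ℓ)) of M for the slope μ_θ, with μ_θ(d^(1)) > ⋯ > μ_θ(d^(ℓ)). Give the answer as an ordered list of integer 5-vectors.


Barcode: M ≅ I[1,1]^2, I[1,3], I[3,3], I[3,5], I[4,5], I[5,5]. HN layers by μ_θ (6 steps, strictly decreasing):
  μ^(1)=7/2; μ^(2)=2; μ^(3)=1; μ^(4)=1/2; μ^(5)=-1; μ^(6)=-4

((0, 1, 1, 0, 0); (0, 0, 1, 0, 0); (0, 0, 0, 0, 3); (0, 0, 1, 1, 0); (0, 0, 0, 1, 0); (3, 0, 0, 0, 0))


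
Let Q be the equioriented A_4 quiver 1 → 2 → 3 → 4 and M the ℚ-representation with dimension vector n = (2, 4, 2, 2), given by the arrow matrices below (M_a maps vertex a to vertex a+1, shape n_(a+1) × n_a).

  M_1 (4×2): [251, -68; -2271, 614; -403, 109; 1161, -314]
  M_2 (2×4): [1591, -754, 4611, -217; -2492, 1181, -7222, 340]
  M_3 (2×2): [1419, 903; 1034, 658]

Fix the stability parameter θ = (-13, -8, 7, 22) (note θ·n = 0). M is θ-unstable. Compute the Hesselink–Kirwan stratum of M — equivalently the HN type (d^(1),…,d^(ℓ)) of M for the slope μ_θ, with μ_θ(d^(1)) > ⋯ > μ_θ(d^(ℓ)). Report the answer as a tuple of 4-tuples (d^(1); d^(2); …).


Via rank(M_{q-1}∘⋯∘M_p): M ≅ I[1,3], I[1,4], I[2,2]^2, I[4,4].
μ_θ-semistable layers: μ^(1)=22; μ^(2)=7; μ^(3)=-8; μ^(4)=-13

((0, 0, 0, 2); (0, 0, 2, 0); (0, 4, 0, 0); (2, 0, 0, 0))


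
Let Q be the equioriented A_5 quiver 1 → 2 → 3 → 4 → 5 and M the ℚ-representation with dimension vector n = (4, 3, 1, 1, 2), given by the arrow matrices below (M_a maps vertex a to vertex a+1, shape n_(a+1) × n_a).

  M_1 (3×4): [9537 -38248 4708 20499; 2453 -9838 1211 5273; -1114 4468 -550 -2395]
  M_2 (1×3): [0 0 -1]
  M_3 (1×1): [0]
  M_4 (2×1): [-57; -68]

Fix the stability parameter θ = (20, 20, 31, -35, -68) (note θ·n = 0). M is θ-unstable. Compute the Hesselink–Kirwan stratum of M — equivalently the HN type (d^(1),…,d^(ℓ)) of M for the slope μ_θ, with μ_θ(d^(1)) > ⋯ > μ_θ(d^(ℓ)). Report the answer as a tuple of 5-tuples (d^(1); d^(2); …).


Via rank(M_{q-1}∘⋯∘M_p): M ≅ I[1,1], I[1,2]^2, I[1,3], I[4,5], I[5,5].
μ_θ-semistable layers: μ^(1)=31; μ^(2)=20; μ^(3)=-103/2; μ^(4)=-68

((0, 0, 1, 0, 0); (4, 3, 0, 0, 0); (0, 0, 0, 1, 1); (0, 0, 0, 0, 1))


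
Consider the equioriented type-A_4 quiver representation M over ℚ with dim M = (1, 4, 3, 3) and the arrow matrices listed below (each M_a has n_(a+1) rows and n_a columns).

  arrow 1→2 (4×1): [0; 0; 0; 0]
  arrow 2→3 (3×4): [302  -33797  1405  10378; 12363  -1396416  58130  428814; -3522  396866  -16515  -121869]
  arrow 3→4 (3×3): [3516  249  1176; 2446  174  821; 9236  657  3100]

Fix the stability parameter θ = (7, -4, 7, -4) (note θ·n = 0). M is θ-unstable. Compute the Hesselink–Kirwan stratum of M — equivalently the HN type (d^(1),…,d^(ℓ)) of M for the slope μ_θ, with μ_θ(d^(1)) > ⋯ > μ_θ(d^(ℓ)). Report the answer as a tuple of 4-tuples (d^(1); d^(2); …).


Via rank(M_{q-1}∘⋯∘M_p): M ≅ I[1,1], I[2,2], I[2,3], I[2,4]^2, I[4,4].
μ_θ-semistable layers: μ^(1)=7; μ^(2)=3/2; μ^(3)=-4

((1, 0, 1, 0); (0, 0, 2, 2); (0, 4, 0, 1))


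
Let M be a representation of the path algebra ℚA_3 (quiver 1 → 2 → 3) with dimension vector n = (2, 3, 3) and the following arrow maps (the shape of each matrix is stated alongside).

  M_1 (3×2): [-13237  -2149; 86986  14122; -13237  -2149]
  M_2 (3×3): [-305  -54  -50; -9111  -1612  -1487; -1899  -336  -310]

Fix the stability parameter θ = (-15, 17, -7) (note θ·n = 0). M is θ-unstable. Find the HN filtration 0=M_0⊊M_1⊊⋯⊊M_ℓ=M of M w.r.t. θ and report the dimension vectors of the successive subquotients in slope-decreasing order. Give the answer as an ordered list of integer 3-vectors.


Via rank(M_{q-1}∘⋯∘M_p): M ≅ I[1,1], I[1,3], I[2,3]^2.
μ_θ-semistable layers: μ^(1)=5; μ^(2)=-15

((0, 3, 3); (2, 0, 0))


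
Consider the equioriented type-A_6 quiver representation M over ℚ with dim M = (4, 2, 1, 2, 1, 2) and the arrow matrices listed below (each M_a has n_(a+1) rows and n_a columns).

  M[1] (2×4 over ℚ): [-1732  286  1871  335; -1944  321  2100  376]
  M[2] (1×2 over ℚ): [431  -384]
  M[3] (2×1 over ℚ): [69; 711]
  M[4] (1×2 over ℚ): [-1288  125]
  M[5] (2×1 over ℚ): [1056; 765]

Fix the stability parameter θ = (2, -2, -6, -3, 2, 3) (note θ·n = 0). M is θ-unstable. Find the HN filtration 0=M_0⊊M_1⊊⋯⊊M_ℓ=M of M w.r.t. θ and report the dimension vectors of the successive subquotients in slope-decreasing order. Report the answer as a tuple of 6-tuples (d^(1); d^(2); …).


Via rank(M_{q-1}∘⋯∘M_p): M ≅ I[1,1]^2, I[1,2], I[1,6], I[4,4], I[6,6].
μ_θ-semistable layers: μ^(1)=3; μ^(2)=2; μ^(3)=0; μ^(4)=-9/4; μ^(5)=-3

((0, 0, 0, 0, 0, 2); (2, 0, 0, 0, 1, 0); (1, 1, 0, 0, 0, 0); (1, 1, 1, 1, 0, 0); (0, 0, 0, 1, 0, 0))


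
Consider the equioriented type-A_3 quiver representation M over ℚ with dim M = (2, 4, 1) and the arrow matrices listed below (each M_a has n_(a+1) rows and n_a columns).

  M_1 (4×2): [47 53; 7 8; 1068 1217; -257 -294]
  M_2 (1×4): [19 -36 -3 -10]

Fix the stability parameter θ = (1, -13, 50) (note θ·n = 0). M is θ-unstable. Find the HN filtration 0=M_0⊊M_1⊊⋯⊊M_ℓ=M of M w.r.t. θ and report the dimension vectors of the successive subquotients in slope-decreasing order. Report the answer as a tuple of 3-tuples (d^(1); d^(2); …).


Barcode: M ≅ I[1,2], I[1,3], I[2,2]^2. HN layers by μ_θ (3 steps, strictly decreasing):
  μ^(1)=50; μ^(2)=-6; μ^(3)=-13

((0, 0, 1); (2, 2, 0); (0, 2, 0))


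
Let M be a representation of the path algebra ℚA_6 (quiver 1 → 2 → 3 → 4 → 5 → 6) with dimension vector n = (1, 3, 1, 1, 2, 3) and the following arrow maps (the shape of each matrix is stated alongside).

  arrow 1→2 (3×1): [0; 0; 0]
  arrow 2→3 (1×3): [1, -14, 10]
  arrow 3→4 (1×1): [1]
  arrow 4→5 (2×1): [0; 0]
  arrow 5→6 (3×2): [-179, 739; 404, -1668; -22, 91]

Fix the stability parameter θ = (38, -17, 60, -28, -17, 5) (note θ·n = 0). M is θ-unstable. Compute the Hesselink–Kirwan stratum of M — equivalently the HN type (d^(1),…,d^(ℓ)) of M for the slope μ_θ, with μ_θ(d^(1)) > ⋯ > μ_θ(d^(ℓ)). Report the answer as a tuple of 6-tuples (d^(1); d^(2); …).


Interval decomposition of M: I[1,1], I[2,2]^2, I[2,4], I[5,6]^2, I[6,6].
HN type (ℓ=4): μ^(1)=38; μ^(2)=16; μ^(3)=5; μ^(4)=-17

((1, 0, 0, 0, 0, 0); (0, 0, 1, 1, 0, 0); (0, 0, 0, 0, 0, 3); (0, 3, 0, 0, 2, 0))


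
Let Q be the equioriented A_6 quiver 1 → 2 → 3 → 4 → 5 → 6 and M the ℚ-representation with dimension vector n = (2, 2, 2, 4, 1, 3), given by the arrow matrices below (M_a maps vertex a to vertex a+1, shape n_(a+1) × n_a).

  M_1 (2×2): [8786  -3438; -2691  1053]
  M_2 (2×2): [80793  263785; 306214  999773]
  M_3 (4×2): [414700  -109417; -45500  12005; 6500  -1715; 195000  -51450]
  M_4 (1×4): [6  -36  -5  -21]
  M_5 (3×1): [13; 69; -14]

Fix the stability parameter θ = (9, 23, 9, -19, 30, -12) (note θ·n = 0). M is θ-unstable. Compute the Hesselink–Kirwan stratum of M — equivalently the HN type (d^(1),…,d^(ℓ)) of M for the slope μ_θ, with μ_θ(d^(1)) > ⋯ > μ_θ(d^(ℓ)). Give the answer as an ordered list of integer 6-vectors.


Via rank(M_{q-1}∘⋯∘M_p): M ≅ I[1,1], I[1,6], I[2,3], I[4,4]^3, I[6,6]^2.
μ_θ-semistable layers: μ^(1)=16; μ^(2)=9; μ^(3)=11/2; μ^(4)=-12; μ^(5)=-19

((0, 1, 1, 0, 0, 0); (1, 0, 0, 0, 1, 1); (1, 1, 1, 1, 0, 0); (0, 0, 0, 0, 0, 2); (0, 0, 0, 3, 0, 0))


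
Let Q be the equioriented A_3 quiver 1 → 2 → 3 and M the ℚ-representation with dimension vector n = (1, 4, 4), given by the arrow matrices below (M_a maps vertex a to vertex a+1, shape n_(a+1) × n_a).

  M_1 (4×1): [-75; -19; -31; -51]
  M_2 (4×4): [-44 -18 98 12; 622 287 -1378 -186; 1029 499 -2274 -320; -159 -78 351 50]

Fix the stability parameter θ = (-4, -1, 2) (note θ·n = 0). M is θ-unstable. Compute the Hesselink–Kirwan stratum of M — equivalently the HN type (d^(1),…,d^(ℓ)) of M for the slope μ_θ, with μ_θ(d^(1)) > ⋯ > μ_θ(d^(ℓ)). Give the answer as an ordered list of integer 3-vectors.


Via rank(M_{q-1}∘⋯∘M_p): M ≅ I[1,3], I[2,2], I[2,3]^2, I[3,3].
μ_θ-semistable layers: μ^(1)=2; μ^(2)=-1; μ^(3)=-4

((0, 0, 4); (0, 4, 0); (1, 0, 0))


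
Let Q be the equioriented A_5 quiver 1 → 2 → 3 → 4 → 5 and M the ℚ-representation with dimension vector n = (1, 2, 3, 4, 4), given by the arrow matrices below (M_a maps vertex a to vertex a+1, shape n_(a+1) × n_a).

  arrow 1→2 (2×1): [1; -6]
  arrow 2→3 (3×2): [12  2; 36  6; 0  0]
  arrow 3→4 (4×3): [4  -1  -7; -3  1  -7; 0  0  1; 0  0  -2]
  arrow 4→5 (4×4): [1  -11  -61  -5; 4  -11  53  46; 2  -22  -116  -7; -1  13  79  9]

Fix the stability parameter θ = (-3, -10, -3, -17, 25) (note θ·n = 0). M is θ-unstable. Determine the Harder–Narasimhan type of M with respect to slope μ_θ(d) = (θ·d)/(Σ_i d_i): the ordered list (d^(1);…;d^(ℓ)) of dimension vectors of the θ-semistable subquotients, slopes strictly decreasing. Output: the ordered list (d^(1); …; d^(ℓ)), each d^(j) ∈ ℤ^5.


Interval decomposition of M: I[1,2], I[2,5], I[3,4], I[3,5], I[4,5], I[5,5].
HN type (ℓ=4): μ^(1)=25; μ^(2)=-13/2; μ^(3)=-10; μ^(4)=-17

((0, 0, 0, 0, 4); (1, 1, 0, 0, 0); (0, 1, 3, 3, 0); (0, 0, 0, 1, 0))


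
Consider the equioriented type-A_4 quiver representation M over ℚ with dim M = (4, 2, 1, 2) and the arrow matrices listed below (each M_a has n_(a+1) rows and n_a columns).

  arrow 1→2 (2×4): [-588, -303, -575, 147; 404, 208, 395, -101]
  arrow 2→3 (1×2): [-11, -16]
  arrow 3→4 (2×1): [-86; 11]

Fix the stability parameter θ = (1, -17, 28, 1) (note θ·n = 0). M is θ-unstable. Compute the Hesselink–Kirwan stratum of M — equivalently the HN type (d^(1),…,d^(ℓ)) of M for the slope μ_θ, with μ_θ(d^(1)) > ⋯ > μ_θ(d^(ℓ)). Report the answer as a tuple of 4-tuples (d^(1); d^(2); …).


Via rank(M_{q-1}∘⋯∘M_p): M ≅ I[1,1]^2, I[1,2], I[1,4], I[4,4].
μ_θ-semistable layers: μ^(1)=29/2; μ^(2)=1; μ^(3)=-8

((0, 0, 1, 1); (2, 0, 0, 1); (2, 2, 0, 0))


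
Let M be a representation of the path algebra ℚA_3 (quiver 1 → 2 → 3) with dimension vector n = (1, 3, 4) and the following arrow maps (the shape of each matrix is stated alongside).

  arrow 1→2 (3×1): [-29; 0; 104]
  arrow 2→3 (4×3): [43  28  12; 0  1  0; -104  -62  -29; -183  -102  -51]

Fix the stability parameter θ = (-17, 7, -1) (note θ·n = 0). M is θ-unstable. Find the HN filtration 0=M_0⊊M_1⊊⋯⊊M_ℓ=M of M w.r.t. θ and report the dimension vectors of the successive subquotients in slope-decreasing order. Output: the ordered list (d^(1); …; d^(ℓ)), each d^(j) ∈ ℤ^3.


Interval decomposition of M: I[1,3], I[2,3]^2, I[3,3].
HN type (ℓ=3): μ^(1)=3; μ^(2)=-1; μ^(3)=-17

((0, 3, 3); (0, 0, 1); (1, 0, 0))


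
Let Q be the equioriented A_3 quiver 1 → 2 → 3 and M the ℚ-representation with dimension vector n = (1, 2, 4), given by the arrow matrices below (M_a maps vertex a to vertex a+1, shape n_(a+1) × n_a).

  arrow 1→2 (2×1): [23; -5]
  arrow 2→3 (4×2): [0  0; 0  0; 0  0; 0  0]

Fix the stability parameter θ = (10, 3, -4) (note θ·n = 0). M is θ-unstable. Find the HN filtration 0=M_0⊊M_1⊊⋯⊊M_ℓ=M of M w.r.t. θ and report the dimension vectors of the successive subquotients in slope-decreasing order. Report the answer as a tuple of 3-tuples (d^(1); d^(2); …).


Via rank(M_{q-1}∘⋯∘M_p): M ≅ I[1,2], I[2,2], I[3,3]^4.
μ_θ-semistable layers: μ^(1)=13/2; μ^(2)=3; μ^(3)=-4

((1, 1, 0); (0, 1, 0); (0, 0, 4))


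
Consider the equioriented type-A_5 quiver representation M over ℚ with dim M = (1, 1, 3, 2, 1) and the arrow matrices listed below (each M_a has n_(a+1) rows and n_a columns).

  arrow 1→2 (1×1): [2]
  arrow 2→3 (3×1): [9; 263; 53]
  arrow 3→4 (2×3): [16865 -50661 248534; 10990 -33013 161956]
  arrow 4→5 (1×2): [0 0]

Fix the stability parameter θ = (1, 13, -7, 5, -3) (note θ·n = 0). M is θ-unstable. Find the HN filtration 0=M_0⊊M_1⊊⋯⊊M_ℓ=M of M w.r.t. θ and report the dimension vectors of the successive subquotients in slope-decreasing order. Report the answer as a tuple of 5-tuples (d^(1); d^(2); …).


Interval decomposition of M: I[1,4], I[3,3], I[3,4], I[5,5].
HN type (ℓ=5): μ^(1)=5; μ^(2)=3; μ^(3)=1; μ^(4)=-3; μ^(5)=-7

((0, 0, 0, 2, 0); (0, 1, 1, 0, 0); (1, 0, 0, 0, 0); (0, 0, 0, 0, 1); (0, 0, 2, 0, 0))


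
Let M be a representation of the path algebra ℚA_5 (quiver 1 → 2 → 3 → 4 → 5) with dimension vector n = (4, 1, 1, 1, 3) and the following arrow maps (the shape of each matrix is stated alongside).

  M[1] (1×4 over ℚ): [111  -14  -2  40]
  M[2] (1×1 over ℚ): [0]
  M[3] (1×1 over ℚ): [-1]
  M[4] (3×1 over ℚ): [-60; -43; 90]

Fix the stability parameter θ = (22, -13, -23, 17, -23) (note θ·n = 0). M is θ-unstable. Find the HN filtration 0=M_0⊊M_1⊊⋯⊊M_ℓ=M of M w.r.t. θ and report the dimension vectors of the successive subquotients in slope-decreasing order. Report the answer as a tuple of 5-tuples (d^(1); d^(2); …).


Interval decomposition of M: I[1,1]^3, I[1,2], I[3,5], I[5,5]^2.
HN type (ℓ=4): μ^(1)=22; μ^(2)=9/2; μ^(3)=-3; μ^(4)=-23

((3, 0, 0, 0, 0); (1, 1, 0, 0, 0); (0, 0, 0, 1, 1); (0, 0, 1, 0, 2))
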